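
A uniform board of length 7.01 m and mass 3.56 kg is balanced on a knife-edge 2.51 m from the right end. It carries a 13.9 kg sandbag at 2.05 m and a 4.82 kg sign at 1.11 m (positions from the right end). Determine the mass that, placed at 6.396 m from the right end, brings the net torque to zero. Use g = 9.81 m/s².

About the knife-edge (at 2.51 m from the right end):
Beam weight: 3.56 × 9.81 = 34.92 N down at 3.505 m → arm 0.995 m, τ = 34.92 × 0.995 = 34.75 N·m counterclockwise.
Sandbag: 13.9 × 9.81 = 136.4 N down at 2.05 m → arm 0.46 m, τ = 136.4 × 0.46 = 62.74 N·m clockwise.
Sign: 4.82 × 9.81 = 47.28 N down at 1.11 m → arm 1.4 m, τ = 47.28 × 1.4 = 66.19 N·m clockwise.
Net moment of known loads = 94.18 N·m clockwise.
An unknown mass m at 6.396 m has arm 3.886 m; its moment is m·g·3.886 counterclockwise.
For rotational equilibrium, m × 9.81 × 3.886 = 94.18, so m = 94.18 / (9.81 × 3.886) = 2.47 kg.

m ≈ 2.47 kg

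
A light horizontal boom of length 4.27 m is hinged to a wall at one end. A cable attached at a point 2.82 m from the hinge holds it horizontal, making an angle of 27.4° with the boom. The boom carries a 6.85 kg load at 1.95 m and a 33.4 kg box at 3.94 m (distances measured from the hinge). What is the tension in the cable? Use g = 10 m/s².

T ≈ 1120 N

Sum moments about the hinge (the unknown hinge reaction has zero arm there).
Load: 6.85 × 10 = 68.5 N down at 1.95 m → arm 1.95 m, τ = 68.5 × 1.95 = 133.6 N·m clockwise.
Box: 33.4 × 10 = 334 N down at 3.94 m → arm 3.94 m, τ = 334 × 3.94 = 1316 N·m clockwise.
Total clockwise load moment = 1450 N·m.
The cable tension T acts at 2.82 m; only its component perpendicular to the boom, T sinθ, produces torque. sin 27.4° = 0.4602.
Στ = 0 ⇒ T × 2.82 × 0.4602 = 1450 ⇒ T = 1450 / 1.298 = 1120 N.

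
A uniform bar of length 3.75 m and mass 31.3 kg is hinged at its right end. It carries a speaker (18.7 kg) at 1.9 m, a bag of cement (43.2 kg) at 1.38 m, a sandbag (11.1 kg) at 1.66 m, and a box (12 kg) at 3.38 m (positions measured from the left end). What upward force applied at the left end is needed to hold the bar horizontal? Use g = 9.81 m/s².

About the right end:
Beam weight: 31.3 × 9.81 = 307.1 N down at 1.875 m → arm 1.875 m, τ = 307.1 × 1.875 = 575.8 N·m counterclockwise.
Speaker: 18.7 × 9.81 = 183.4 N down at 1.9 m → arm 1.85 m, τ = 183.4 × 1.85 = 339.3 N·m counterclockwise.
Bag of cement: 43.2 × 9.81 = 423.8 N down at 1.38 m → arm 2.37 m, τ = 423.8 × 2.37 = 1004 N·m counterclockwise.
Sandbag: 11.1 × 9.81 = 108.9 N down at 1.66 m → arm 2.09 m, τ = 108.9 × 2.09 = 227.6 N·m counterclockwise.
Box: 12 × 9.81 = 117.7 N down at 3.38 m → arm 0.37 m, τ = 117.7 × 0.37 = 43.55 N·m counterclockwise.
Net moment of the loads = 2190 N·m counterclockwise.
The upward force F acts at the left end, arm 3.75 m, giving F × 3.75 clockwise.
For rotational equilibrium, F × 3.75 = 2190, so F = 2190 / 3.75 = 584 N.

F ≈ 584 N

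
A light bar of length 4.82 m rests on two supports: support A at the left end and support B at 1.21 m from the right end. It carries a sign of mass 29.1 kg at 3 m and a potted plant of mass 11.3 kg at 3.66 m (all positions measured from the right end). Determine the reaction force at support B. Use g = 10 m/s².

R_B ≈ 183 N

Choose support A as the axis so its reaction then has zero moment arm.
Sign: 29.1 × 10 = 291 N down at 3 m → arm 1.82 m, τ = 291 × 1.82 = 529.6 N·m clockwise.
Potted plant: 11.3 × 10 = 113 N down at 3.66 m → arm 1.16 m, τ = 113 × 1.16 = 131.1 N·m clockwise.
Net load moment about support A = 660.7 N·m clockwise.
Reaction R at support B is upward at 1.21 m, arm 3.61 m → moment R × 3.61 counterclockwise.
Setting net torque to zero: R × 3.61 = 660.7 → R = 183 N.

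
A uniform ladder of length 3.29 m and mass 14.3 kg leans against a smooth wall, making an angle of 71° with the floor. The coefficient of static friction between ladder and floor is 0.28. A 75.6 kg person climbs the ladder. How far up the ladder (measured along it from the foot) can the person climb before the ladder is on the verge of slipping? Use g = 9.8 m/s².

d ≈ 2.87 m

Take moments about the foot of the ladder.
Ladder weight 14.3×9.8 = 140.1 N acts at 1.645 m along the ladder; its horizontal arm is 1.645·cos71° = 0.5356 m → τ = 75.04 N·m clockwise.
Person weight 75.6×9.8 = 740.9 N at distance d → arm d·cos71° → τ = 740.9·d·0.3256 clockwise.
Wall normal N at the top has arm L sinθ = 3.111 m counterclockwise, so Στ = 0 gives N·3.111 = 75.04 + 241.2·d.
ΣFy = 0 ⇒ N_floor = 881 N, so the maximum friction is μ_s·N_floor = 0.28×881 = 246.7 N. ΣFx = 0 ⇒ N_wall = f, so at the slipping point N = 246.7 N.
Substituting: 246.7×3.111 = 75.04 + 241.2·d ⇒ d = (767.5 − 75.04) / 241.2 = 2.87 m.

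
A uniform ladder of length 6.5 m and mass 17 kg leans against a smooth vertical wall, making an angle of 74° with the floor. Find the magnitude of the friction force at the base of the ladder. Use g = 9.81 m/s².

Choose the foot of the ladder as the axis so the floor normal and friction both act there and drop out.
Ladder weight 17×9.81 = 166.8 N acts at 3.25 m along the ladder; its horizontal arm is 3.25·cos74° = 0.8958 m → τ = 149.4 N·m clockwise.
Wall normal N acts horizontally at the top; its moment arm is the height L sinθ = 6.5·sin74° = 6.248 m, counterclockwise.
Balancing moments: N × 6.248 = 149.4, giving N = 23.9 N.
ΣFx = 0: friction at the foot balances the wall's push, so f = N_wall = 23.9 N.

f ≈ 23.9 N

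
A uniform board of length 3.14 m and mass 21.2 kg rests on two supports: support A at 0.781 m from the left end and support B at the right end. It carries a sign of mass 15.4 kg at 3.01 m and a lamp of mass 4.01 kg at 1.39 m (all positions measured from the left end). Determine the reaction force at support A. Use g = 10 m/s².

R_A ≈ 179 N

Choose support B as the axis so its reaction then has zero moment arm.
Beam weight: 21.2 × 10 = 212 N down at 1.57 m → arm 1.57 m, τ = 212 × 1.57 = 332.8 N·m counterclockwise.
Sign: 15.4 × 10 = 154 N down at 3.01 m → arm 0.13 m, τ = 154 × 0.13 = 20.02 N·m counterclockwise.
Lamp: 4.01 × 10 = 40.1 N down at 1.39 m → arm 1.75 m, τ = 40.1 × 1.75 = 70.17 N·m counterclockwise.
Net load moment about support B = 423 N·m counterclockwise.
Reaction R at support A is upward at 0.781 m, arm 2.359 m → moment R × 2.359 clockwise.
For rotational equilibrium, R × 2.359 = 423, so R = 179 N.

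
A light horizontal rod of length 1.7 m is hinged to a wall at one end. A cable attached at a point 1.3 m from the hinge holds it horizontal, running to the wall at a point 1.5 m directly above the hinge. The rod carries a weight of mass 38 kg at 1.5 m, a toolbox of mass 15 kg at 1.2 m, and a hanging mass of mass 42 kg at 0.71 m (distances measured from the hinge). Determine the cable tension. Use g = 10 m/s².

T ≈ 1070 N

Choose the hinge as the axis so the unknown hinge reaction has zero arm there.
Weight: 38 × 10 = 380 N down at 1.5 m → arm 1.5 m, τ = 380 × 1.5 = 570 N·m clockwise.
Toolbox: 15 × 10 = 150 N down at 1.2 m → arm 1.2 m, τ = 150 × 1.2 = 180 N·m clockwise.
Hanging mass: 42 × 10 = 420 N down at 0.71 m → arm 0.71 m, τ = 420 × 0.71 = 298.2 N·m clockwise.
Total clockwise load moment = 1048 N·m.
The cable tension T acts at 1.3 m; only its component perpendicular to the rod, T sinθ, produces torque. sinθ = h/√(h²+d²) = 1.5/√(1.5²+1.3²) = 0.7557.
Setting net torque to zero: T × 1.3 × 0.7557 = 1048 → T = 1048 / 0.9824 = 1070 N.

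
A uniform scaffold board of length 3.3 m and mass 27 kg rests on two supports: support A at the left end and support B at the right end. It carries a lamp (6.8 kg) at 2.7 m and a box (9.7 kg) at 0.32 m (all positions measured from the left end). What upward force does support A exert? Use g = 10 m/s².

Sum moments about support B (its reaction then has zero moment arm).
Beam weight: 27 × 10 = 270 N down at 1.65 m → arm 1.65 m, τ = 270 × 1.65 = 445.5 N·m counterclockwise.
Lamp: 6.8 × 10 = 68 N down at 2.7 m → arm 0.6 m, τ = 68 × 0.6 = 40.8 N·m counterclockwise.
Box: 9.7 × 10 = 97 N down at 0.32 m → arm 2.98 m, τ = 97 × 2.98 = 289.1 N·m counterclockwise.
Net load moment about support B = 775.4 N·m counterclockwise.
Reaction R at support A is upward at 0 m, arm 3.3 m → moment R × 3.3 clockwise.
Setting net torque to zero: R × 3.3 = 775.4 → R = 235 N.

R_A ≈ 235 N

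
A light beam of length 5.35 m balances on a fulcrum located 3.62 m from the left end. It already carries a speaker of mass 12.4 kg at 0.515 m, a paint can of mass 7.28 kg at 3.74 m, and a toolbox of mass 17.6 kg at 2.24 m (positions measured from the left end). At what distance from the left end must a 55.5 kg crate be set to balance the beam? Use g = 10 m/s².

Choose the fulcrum (at 3.62 m from the left end) as the axis so the support reaction has zero arm there.
Speaker: 12.4 × 10 = 124 N down at 0.515 m → arm 3.105 m, τ = 124 × 3.105 = 385 N·m counterclockwise.
Paint can: 7.28 × 10 = 72.8 N down at 3.74 m → arm 0.12 m, τ = 72.8 × 0.12 = 8.736 N·m clockwise.
Toolbox: 17.6 × 10 = 176 N down at 2.24 m → arm 1.38 m, τ = 176 × 1.38 = 242.9 N·m counterclockwise.
Net moment of existing loads = 619.2 N·m counterclockwise.
The crate weighs 55.5 × 10 = 555 N and must supply an equal clockwise moment, so its lever arm about the fulcrum is 619.2 / 555 = 1.12 m.
That puts it at 3.62 + 1.12 = 4.74 m from the left end.

x ≈ 4.74 m from the left end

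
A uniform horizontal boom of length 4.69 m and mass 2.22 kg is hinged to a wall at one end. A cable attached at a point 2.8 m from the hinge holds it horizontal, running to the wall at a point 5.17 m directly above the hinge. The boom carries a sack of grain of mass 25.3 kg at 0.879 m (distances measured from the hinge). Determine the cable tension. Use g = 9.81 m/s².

T ≈ 109 N

About the hinge:
Beam weight: 2.22 × 9.81 = 21.78 N down at 2.345 m → arm 2.345 m, τ = 21.78 × 2.345 = 51.07 N·m clockwise.
Sack of grain: 25.3 × 9.81 = 248.2 N down at 0.879 m → arm 0.879 m, τ = 248.2 × 0.879 = 218.2 N·m clockwise.
Total clockwise load moment = 269.3 N·m.
The cable tension T acts at 2.8 m; only its component perpendicular to the boom, T sinθ, produces torque. sinθ = h/√(h²+d²) = 5.17/√(5.17²+2.8²) = 0.8793.
Setting net torque to zero: T × 2.8 × 0.8793 = 269.3 → T = 269.3 / 2.462 = 109 N.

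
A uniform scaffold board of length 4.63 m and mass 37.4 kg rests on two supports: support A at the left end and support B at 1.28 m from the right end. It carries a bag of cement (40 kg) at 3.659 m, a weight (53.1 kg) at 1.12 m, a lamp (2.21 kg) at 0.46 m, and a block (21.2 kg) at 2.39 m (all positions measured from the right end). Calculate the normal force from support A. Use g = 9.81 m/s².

R_A ≈ 431 N

Take moments about support B.
Beam weight: 37.4 × 9.81 = 366.9 N down at 2.315 m → arm 1.035 m, τ = 366.9 × 1.035 = 379.7 N·m counterclockwise.
Bag of cement: 40 × 9.81 = 392.4 N down at 3.659 m → arm 2.379 m, τ = 392.4 × 2.379 = 933.5 N·m counterclockwise.
Weight: 53.1 × 9.81 = 520.9 N down at 1.12 m → arm 0.16 m, τ = 520.9 × 0.16 = 83.34 N·m clockwise.
Lamp: 2.21 × 9.81 = 21.68 N down at 0.46 m → arm 0.82 m, τ = 21.68 × 0.82 = 17.78 N·m clockwise.
Block: 21.2 × 9.81 = 208 N down at 2.39 m → arm 1.11 m, τ = 208 × 1.11 = 230.9 N·m counterclockwise.
Net load moment about support B = 1443 N·m counterclockwise.
Reaction R at support A is upward at 4.63 m, arm 3.35 m → moment R × 3.35 clockwise.
For rotational equilibrium, R × 3.35 = 1443, so R = 431 N.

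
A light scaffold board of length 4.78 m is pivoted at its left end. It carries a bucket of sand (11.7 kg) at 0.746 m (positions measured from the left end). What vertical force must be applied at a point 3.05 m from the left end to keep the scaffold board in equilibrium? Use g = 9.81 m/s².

Take moments about the left end.
Bucket of sand: 11.7 × 9.81 = 114.8 N down at 0.746 m → arm 0.746 m, τ = 114.8 × 0.746 = 85.64 N·m clockwise.
Net moment of the loads = 85.64 N·m clockwise.
The upward force F acts at a point 3.05 m from the left end, arm 3.05 m, giving F × 3.05 counterclockwise.
Balancing moments: F × 3.05 = 85.64, giving F = 85.64 / 3.05 = 28.1 N.

F ≈ 28.1 N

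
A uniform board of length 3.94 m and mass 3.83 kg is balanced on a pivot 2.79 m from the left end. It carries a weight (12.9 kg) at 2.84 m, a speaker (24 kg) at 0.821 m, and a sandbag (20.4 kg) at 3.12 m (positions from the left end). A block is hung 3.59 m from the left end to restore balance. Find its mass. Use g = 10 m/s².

Choose the pivot (at 2.79 m from the left end) as the axis so the support reaction has zero arm there.
Beam weight: 3.83 × 10 = 38.3 N down at 1.97 m → arm 0.82 m, τ = 38.3 × 0.82 = 31.41 N·m counterclockwise.
Weight: 12.9 × 10 = 129 N down at 2.84 m → arm 0.05 m, τ = 129 × 0.05 = 6.45 N·m clockwise.
Speaker: 24 × 10 = 240 N down at 0.821 m → arm 1.969 m, τ = 240 × 1.969 = 472.6 N·m counterclockwise.
Sandbag: 20.4 × 10 = 204 N down at 3.12 m → arm 0.33 m, τ = 204 × 0.33 = 67.32 N·m clockwise.
Net moment of known loads = 430.2 N·m counterclockwise.
An unknown mass m at 3.59 m has arm 0.8 m; its moment is m·g·0.8 clockwise.
Setting net torque to zero: m × 10 × 0.8 = 430.2 → m = 430.2 / (10 × 0.8) = 53.8 kg.

m ≈ 53.8 kg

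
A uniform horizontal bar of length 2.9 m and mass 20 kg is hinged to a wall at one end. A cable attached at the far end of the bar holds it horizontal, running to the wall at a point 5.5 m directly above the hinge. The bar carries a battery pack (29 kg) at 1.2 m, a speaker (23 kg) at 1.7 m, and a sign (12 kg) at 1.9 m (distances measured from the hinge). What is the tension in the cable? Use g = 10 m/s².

About the hinge:
Beam weight: 20 × 10 = 200 N down at 1.45 m → arm 1.45 m, τ = 200 × 1.45 = 290 N·m clockwise.
Battery pack: 29 × 10 = 290 N down at 1.2 m → arm 1.2 m, τ = 290 × 1.2 = 348 N·m clockwise.
Speaker: 23 × 10 = 230 N down at 1.7 m → arm 1.7 m, τ = 230 × 1.7 = 391 N·m clockwise.
Sign: 12 × 10 = 120 N down at 1.9 m → arm 1.9 m, τ = 120 × 1.9 = 228 N·m clockwise.
Total clockwise load moment = 1257 N·m.
The cable tension T acts at 2.9 m; only its component perpendicular to the bar, T sinθ, produces torque. sinθ = h/√(h²+d²) = 5.5/√(5.5²+2.9²) = 0.8846.
For rotational equilibrium, T × 2.9 × 0.8846 = 1257, so T = 1257 / 2.565 = 490 N.

T ≈ 490 N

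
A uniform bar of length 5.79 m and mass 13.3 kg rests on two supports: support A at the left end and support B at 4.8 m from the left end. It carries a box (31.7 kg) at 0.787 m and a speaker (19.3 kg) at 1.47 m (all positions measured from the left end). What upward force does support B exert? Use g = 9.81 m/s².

Choose support A as the axis so its reaction then has zero moment arm.
Beam weight: 13.3 × 9.81 = 130.5 N down at 2.895 m → arm 2.895 m, τ = 130.5 × 2.895 = 377.8 N·m clockwise.
Box: 31.7 × 9.81 = 311 N down at 0.787 m → arm 0.787 m, τ = 311 × 0.787 = 244.8 N·m clockwise.
Speaker: 19.3 × 9.81 = 189.3 N down at 1.47 m → arm 1.47 m, τ = 189.3 × 1.47 = 278.3 N·m clockwise.
Net load moment about support A = 900.9 N·m clockwise.
Reaction R at support B is upward at 4.8 m, arm 4.8 m → moment R × 4.8 counterclockwise.
For rotational equilibrium, R × 4.8 = 900.9, so R = 188 N.

R_B ≈ 188 N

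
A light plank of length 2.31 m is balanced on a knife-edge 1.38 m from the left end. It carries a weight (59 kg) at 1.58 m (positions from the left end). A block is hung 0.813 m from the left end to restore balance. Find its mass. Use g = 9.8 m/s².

m ≈ 20.8 kg

Choose the knife-edge (at 1.38 m from the left end) as the axis so the support reaction has zero arm there.
Weight: 59 × 9.8 = 578.2 N down at 1.58 m → arm 0.2 m, τ = 578.2 × 0.2 = 115.6 N·m clockwise.
Net moment of known loads = 115.6 N·m clockwise.
An unknown mass m at 0.813 m has arm 0.567 m; its moment is m·g·0.567 counterclockwise.
Balancing moments: m × 9.8 × 0.567 = 115.6, giving m = 115.6 / (9.8 × 0.567) = 20.8 kg.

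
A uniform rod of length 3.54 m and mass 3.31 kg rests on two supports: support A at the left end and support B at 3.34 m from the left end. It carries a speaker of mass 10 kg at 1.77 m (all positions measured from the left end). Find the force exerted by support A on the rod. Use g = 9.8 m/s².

Sum moments about support B (its reaction then has zero moment arm).
Beam weight: 3.31 × 9.8 = 32.44 N down at 1.77 m → arm 1.57 m, τ = 32.44 × 1.57 = 50.93 N·m counterclockwise.
Speaker: 10 × 9.8 = 98 N down at 1.77 m → arm 1.57 m, τ = 98 × 1.57 = 153.9 N·m counterclockwise.
Net load moment about support B = 204.8 N·m counterclockwise.
Reaction R at support A is upward at 0 m, arm 3.34 m → moment R × 3.34 clockwise.
Setting net torque to zero: R × 3.34 = 204.8 → R = 61.3 N.

R_A ≈ 61.3 N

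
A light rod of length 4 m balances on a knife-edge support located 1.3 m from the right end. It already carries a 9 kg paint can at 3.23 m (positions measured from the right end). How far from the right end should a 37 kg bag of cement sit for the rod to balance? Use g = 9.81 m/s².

x ≈ 0.831 m from the right end

Sum moments about the knife-edge support (at 1.3 m from the right end) (the support reaction has zero arm there).
Paint can: 9 × 9.81 = 88.29 N down at 3.23 m → arm 1.93 m, τ = 88.29 × 1.93 = 170.4 N·m counterclockwise.
Net moment of existing loads = 170.4 N·m counterclockwise.
The bag of cement weighs 37 × 9.81 = 363 N and must supply an equal clockwise moment, so its lever arm about the knife-edge support is 170.4 / 363 = 0.469 m.
That puts it at 1.3 − 0.469 = 0.831 m from the right end.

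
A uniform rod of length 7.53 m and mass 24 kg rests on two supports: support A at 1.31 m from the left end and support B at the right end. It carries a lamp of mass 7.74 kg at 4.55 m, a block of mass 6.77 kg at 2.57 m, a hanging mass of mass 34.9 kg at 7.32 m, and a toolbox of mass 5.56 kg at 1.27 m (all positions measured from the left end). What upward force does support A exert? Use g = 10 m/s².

R_A ≈ 304 N

Sum moments about support B (its reaction then has zero moment arm).
Beam weight: 24 × 10 = 240 N down at 3.765 m → arm 3.765 m, τ = 240 × 3.765 = 903.6 N·m counterclockwise.
Lamp: 7.74 × 10 = 77.4 N down at 4.55 m → arm 2.98 m, τ = 77.4 × 2.98 = 230.7 N·m counterclockwise.
Block: 6.77 × 10 = 67.7 N down at 2.57 m → arm 4.96 m, τ = 67.7 × 4.96 = 335.8 N·m counterclockwise.
Hanging mass: 34.9 × 10 = 349 N down at 7.32 m → arm 0.21 m, τ = 349 × 0.21 = 73.29 N·m counterclockwise.
Toolbox: 5.56 × 10 = 55.6 N down at 1.27 m → arm 6.26 m, τ = 55.6 × 6.26 = 348.1 N·m counterclockwise.
Net load moment about support B = 1891 N·m counterclockwise.
Reaction R at support A is upward at 1.31 m, arm 6.22 m → moment R × 6.22 clockwise.
Στ = 0 ⇒ R × 6.22 = 1891 ⇒ R = 304 N.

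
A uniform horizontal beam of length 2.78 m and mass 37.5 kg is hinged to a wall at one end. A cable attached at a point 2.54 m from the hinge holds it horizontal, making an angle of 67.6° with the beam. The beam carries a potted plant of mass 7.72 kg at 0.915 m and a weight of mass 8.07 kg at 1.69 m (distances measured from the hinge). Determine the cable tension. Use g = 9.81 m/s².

T ≈ 304 N

Taking torques about the hinge:
Beam weight: 37.5 × 9.81 = 367.9 N down at 1.39 m → arm 1.39 m, τ = 367.9 × 1.39 = 511.4 N·m clockwise.
Potted plant: 7.72 × 9.81 = 75.73 N down at 0.915 m → arm 0.915 m, τ = 75.73 × 0.915 = 69.29 N·m clockwise.
Weight: 8.07 × 9.81 = 79.17 N down at 1.69 m → arm 1.69 m, τ = 79.17 × 1.69 = 133.8 N·m clockwise.
Total clockwise load moment = 714.5 N·m.
The cable tension T acts at 2.54 m; only its component perpendicular to the beam, T sinθ, produces torque. sin 67.6° = 0.9245.
Setting net torque to zero: T × 2.54 × 0.9245 = 714.5 → T = 714.5 / 2.348 = 304 N.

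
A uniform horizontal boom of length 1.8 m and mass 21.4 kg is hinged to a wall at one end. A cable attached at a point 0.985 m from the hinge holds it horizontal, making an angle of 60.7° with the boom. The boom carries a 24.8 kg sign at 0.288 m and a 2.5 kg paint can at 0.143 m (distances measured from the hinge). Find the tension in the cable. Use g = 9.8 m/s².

T ≈ 305 N

Sum moments about the hinge (the unknown hinge reaction has zero arm there).
Beam weight: 21.4 × 9.8 = 209.7 N down at 0.9 m → arm 0.9 m, τ = 209.7 × 0.9 = 188.7 N·m clockwise.
Sign: 24.8 × 9.8 = 243 N down at 0.288 m → arm 0.288 m, τ = 243 × 0.288 = 69.98 N·m clockwise.
Paint can: 2.5 × 9.8 = 24.5 N down at 0.143 m → arm 0.143 m, τ = 24.5 × 0.143 = 3.503 N·m clockwise.
Total clockwise load moment = 262.2 N·m.
The cable tension T acts at 0.985 m; only its component perpendicular to the boom, T sinθ, produces torque. sin 60.7° = 0.8721.
Setting net torque to zero: T × 0.985 × 0.8721 = 262.2 → T = 262.2 / 0.859 = 305 N.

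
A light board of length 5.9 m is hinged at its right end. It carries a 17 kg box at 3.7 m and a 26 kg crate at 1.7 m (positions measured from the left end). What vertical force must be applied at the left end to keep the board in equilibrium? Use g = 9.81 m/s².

F ≈ 244 N

Choose the right end as the axis so the unknown pivot reaction has zero arm there.
Box: 17 × 9.81 = 166.8 N down at 3.7 m → arm 2.2 m, τ = 166.8 × 2.2 = 367 N·m counterclockwise.
Crate: 26 × 9.81 = 255.1 N down at 1.7 m → arm 4.2 m, τ = 255.1 × 4.2 = 1071 N·m counterclockwise.
Net moment of the loads = 1438 N·m counterclockwise.
The upward force F acts at the left end, arm 5.9 m, giving F × 5.9 clockwise.
Στ = 0 ⇒ F × 5.9 = 1438 ⇒ F = 1438 / 5.9 = 244 N.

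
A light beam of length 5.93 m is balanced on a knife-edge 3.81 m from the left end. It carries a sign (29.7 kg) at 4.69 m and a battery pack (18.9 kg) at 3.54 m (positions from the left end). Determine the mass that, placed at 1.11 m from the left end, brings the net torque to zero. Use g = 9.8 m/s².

m ≈ 7.79 kg

Take moments about the knife-edge (at 3.81 m from the left end).
Sign: 29.7 × 9.8 = 291.1 N down at 4.69 m → arm 0.88 m, τ = 291.1 × 0.88 = 256.2 N·m clockwise.
Battery pack: 18.9 × 9.8 = 185.2 N down at 3.54 m → arm 0.27 m, τ = 185.2 × 0.27 = 50 N·m counterclockwise.
Net moment of known loads = 206.2 N·m clockwise.
An unknown mass m at 1.11 m has arm 2.7 m; its moment is m·g·2.7 counterclockwise.
Στ = 0 ⇒ m × 9.8 × 2.7 = 206.2 ⇒ m = 206.2 / (9.8 × 2.7) = 7.79 kg.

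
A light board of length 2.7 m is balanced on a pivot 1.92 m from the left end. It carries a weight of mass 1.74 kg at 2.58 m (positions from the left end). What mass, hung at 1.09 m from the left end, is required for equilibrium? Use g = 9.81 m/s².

m ≈ 1.38 kg

Take moments about the pivot (at 1.92 m from the left end).
Weight: 1.74 × 9.81 = 17.07 N down at 2.58 m → arm 0.66 m, τ = 17.07 × 0.66 = 11.27 N·m clockwise.
Net moment of known loads = 11.27 N·m clockwise.
An unknown mass m at 1.09 m has arm 0.83 m; its moment is m·g·0.83 counterclockwise.
Setting net torque to zero: m × 9.81 × 0.83 = 11.27 → m = 11.27 / (9.81 × 0.83) = 1.38 kg.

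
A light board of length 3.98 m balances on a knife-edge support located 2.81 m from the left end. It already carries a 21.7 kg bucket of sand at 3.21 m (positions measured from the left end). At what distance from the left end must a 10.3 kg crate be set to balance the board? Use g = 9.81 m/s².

x ≈ 1.97 m from the left end

About the knife-edge support (at 2.81 m from the left end):
Bucket of sand: 21.7 × 9.81 = 212.9 N down at 3.21 m → arm 0.4 m, τ = 212.9 × 0.4 = 85.16 N·m clockwise.
Net moment of existing loads = 85.16 N·m clockwise.
The crate weighs 10.3 × 9.81 = 101 N and must supply an equal counterclockwise moment, so its lever arm about the knife-edge support is 85.16 / 101 = 0.843 m.
That puts it at 2.81 − 0.843 = 1.97 m from the left end.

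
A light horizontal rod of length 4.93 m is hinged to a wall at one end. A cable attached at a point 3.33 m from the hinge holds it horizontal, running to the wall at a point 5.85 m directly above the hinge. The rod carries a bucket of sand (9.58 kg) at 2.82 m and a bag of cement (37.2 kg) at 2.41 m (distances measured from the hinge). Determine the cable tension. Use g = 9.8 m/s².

Taking torques about the hinge:
Bucket of sand: 9.58 × 9.8 = 93.88 N down at 2.82 m → arm 2.82 m, τ = 93.88 × 2.82 = 264.7 N·m clockwise.
Bag of cement: 37.2 × 9.8 = 364.6 N down at 2.41 m → arm 2.41 m, τ = 364.6 × 2.41 = 878.7 N·m clockwise.
Total clockwise load moment = 1143 N·m.
The cable tension T acts at 3.33 m; only its component perpendicular to the rod, T sinθ, produces torque. sinθ = h/√(h²+d²) = 5.85/√(5.85²+3.33²) = 0.8691.
Στ = 0 ⇒ T × 3.33 × 0.8691 = 1143 ⇒ T = 1143 / 2.894 = 395 N.

T ≈ 395 N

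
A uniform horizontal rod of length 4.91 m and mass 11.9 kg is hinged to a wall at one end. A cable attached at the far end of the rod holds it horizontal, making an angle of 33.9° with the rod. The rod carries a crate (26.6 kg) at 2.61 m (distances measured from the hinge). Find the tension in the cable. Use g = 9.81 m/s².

About the hinge:
Beam weight: 11.9 × 9.81 = 116.7 N down at 2.455 m → arm 2.455 m, τ = 116.7 × 2.455 = 286.5 N·m clockwise.
Crate: 26.6 × 9.81 = 260.9 N down at 2.61 m → arm 2.61 m, τ = 260.9 × 2.61 = 680.9 N·m clockwise.
Total clockwise load moment = 967.4 N·m.
The cable tension T acts at 4.91 m; only its component perpendicular to the rod, T sinθ, produces torque. sin 33.9° = 0.5577.
For rotational equilibrium, T × 4.91 × 0.5577 = 967.4, so T = 967.4 / 2.738 = 353 N.

T ≈ 353 N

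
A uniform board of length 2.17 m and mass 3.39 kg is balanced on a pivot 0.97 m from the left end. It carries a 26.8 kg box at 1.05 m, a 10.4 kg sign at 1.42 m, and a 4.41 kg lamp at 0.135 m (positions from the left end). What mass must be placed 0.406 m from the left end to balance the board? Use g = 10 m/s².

Take moments about the pivot (at 0.97 m from the left end).
Beam weight: 3.39 × 10 = 33.9 N down at 1.085 m → arm 0.115 m, τ = 33.9 × 0.115 = 3.898 N·m clockwise.
Box: 26.8 × 10 = 268 N down at 1.05 m → arm 0.08 m, τ = 268 × 0.08 = 21.44 N·m clockwise.
Sign: 10.4 × 10 = 104 N down at 1.42 m → arm 0.45 m, τ = 104 × 0.45 = 46.8 N·m clockwise.
Lamp: 4.41 × 10 = 44.1 N down at 0.135 m → arm 0.835 m, τ = 44.1 × 0.835 = 36.82 N·m counterclockwise.
Net moment of known loads = 35.32 N·m clockwise.
An unknown mass m at 0.406 m has arm 0.564 m; its moment is m·g·0.564 counterclockwise.
Στ = 0 ⇒ m × 10 × 0.564 = 35.32 ⇒ m = 35.32 / (10 × 0.564) = 6.26 kg.

m ≈ 6.26 kg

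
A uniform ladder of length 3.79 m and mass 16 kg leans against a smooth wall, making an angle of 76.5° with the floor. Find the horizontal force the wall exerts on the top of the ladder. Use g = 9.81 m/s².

About the foot of the ladder:
Ladder weight 16×9.81 = 157 N acts at 1.895 m along the ladder; its horizontal arm is 1.895·cos76.5° = 0.4424 m → τ = 69.46 N·m clockwise.
Wall normal N acts horizontally at the top; its moment arm is the height L sinθ = 3.79·sin76.5° = 3.685 m, counterclockwise.
Setting net torque to zero: N × 3.685 = 69.46 → N = 18.8 N.

N_wall ≈ 18.8 N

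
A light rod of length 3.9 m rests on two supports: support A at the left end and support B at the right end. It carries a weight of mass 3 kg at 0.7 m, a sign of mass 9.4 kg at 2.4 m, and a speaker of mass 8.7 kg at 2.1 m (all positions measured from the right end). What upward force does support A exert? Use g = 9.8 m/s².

Take moments about support B.
Weight: 3 × 9.8 = 29.4 N down at 0.7 m → arm 0.7 m, τ = 29.4 × 0.7 = 20.58 N·m counterclockwise.
Sign: 9.4 × 9.8 = 92.12 N down at 2.4 m → arm 2.4 m, τ = 92.12 × 2.4 = 221.1 N·m counterclockwise.
Speaker: 8.7 × 9.8 = 85.26 N down at 2.1 m → arm 2.1 m, τ = 85.26 × 2.1 = 179 N·m counterclockwise.
Net load moment about support B = 420.7 N·m counterclockwise.
Reaction R at support A is upward at 3.9 m, arm 3.9 m → moment R × 3.9 clockwise.
Setting net torque to zero: R × 3.9 = 420.7 → R = 108 N.

R_A ≈ 108 N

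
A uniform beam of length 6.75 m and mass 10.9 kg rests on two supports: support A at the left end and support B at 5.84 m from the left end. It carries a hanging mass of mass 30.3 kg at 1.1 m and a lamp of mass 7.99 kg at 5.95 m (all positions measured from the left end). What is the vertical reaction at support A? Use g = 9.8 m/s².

About support B:
Beam weight: 10.9 × 9.8 = 106.8 N down at 3.375 m → arm 2.465 m, τ = 106.8 × 2.465 = 263.3 N·m counterclockwise.
Hanging mass: 30.3 × 9.8 = 296.9 N down at 1.1 m → arm 4.74 m, τ = 296.9 × 4.74 = 1407 N·m counterclockwise.
Lamp: 7.99 × 9.8 = 78.3 N down at 5.95 m → arm 0.11 m, τ = 78.3 × 0.11 = 8.613 N·m clockwise.
Net load moment about support B = 1662 N·m counterclockwise.
Reaction R at support A is upward at 0 m, arm 5.84 m → moment R × 5.84 clockwise.
Balancing moments: R × 5.84 = 1662, giving R = 285 N.

R_A ≈ 285 N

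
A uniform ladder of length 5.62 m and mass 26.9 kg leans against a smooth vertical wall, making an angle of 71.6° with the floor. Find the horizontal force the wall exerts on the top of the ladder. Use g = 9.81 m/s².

Taking torques about the foot of the ladder:
Ladder weight 26.9×9.81 = 263.9 N acts at 2.81 m along the ladder; its horizontal arm is 2.81·cos71.6° = 0.887 m → τ = 234.1 N·m clockwise.
Wall normal N acts horizontally at the top; its moment arm is the height L sinθ = 5.62·sin71.6° = 5.333 m, counterclockwise.
Στ = 0 ⇒ N × 5.333 = 234.1 ⇒ N = 43.9 N.

N_wall ≈ 43.9 N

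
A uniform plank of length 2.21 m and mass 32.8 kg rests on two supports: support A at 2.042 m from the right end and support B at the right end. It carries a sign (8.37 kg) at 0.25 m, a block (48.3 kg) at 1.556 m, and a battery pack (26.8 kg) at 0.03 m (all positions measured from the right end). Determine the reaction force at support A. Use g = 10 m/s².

R_A ≈ 560 N

Take moments about support B.
Beam weight: 32.8 × 10 = 328 N down at 1.105 m → arm 1.105 m, τ = 328 × 1.105 = 362.4 N·m counterclockwise.
Sign: 8.37 × 10 = 83.7 N down at 0.25 m → arm 0.25 m, τ = 83.7 × 0.25 = 20.93 N·m counterclockwise.
Block: 48.3 × 10 = 483 N down at 1.556 m → arm 1.556 m, τ = 483 × 1.556 = 751.5 N·m counterclockwise.
Battery pack: 26.8 × 10 = 268 N down at 0.03 m → arm 0.03 m, τ = 268 × 0.03 = 8.04 N·m counterclockwise.
Net load moment about support B = 1143 N·m counterclockwise.
Reaction R at support A is upward at 2.042 m, arm 2.042 m → moment R × 2.042 clockwise.
Setting net torque to zero: R × 2.042 = 1143 → R = 560 N.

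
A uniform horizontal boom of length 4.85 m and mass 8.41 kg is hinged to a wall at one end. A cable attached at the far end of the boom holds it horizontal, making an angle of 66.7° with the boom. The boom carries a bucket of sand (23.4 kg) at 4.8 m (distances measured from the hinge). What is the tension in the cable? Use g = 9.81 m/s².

Sum moments about the hinge (the unknown hinge reaction has zero arm there).
Beam weight: 8.41 × 9.81 = 82.5 N down at 2.425 m → arm 2.425 m, τ = 82.5 × 2.425 = 200.1 N·m clockwise.
Bucket of sand: 23.4 × 9.81 = 229.6 N down at 4.8 m → arm 4.8 m, τ = 229.6 × 4.8 = 1102 N·m clockwise.
Total clockwise load moment = 1302 N·m.
The cable tension T acts at 4.85 m; only its component perpendicular to the boom, T sinθ, produces torque. sin 66.7° = 0.9184.
Balancing moments: T × 4.85 × 0.9184 = 1302, giving T = 1302 / 4.454 = 292 N.

T ≈ 292 N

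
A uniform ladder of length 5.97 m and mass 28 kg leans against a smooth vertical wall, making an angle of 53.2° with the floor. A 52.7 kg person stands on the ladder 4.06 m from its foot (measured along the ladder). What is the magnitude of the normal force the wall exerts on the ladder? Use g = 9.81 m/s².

Choose the foot of the ladder as the axis so the floor normal and friction both act there and drop out.
Ladder weight 28×9.81 = 274.7 N acts at 2.985 m along the ladder; its horizontal arm is 2.985·cos53.2° = 1.788 m → τ = 491.2 N·m clockwise.
Person: 52.7×9.81 = 517 N at 4.06 m → arm 2.432 m → τ = 1257 N·m clockwise.
Wall normal N acts horizontally at the top; its moment arm is the height L sinθ = 5.97·sin53.2° = 4.78 m, counterclockwise.
Setting net torque to zero: N × 4.78 = 1748 → N = 366 N.

N_wall ≈ 366 N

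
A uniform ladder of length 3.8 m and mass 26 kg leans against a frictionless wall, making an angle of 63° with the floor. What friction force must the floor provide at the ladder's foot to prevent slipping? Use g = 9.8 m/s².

Sum moments about the foot of the ladder (the floor normal and friction both act there and drop out).
Ladder weight 26×9.8 = 254.8 N acts at 1.9 m along the ladder; its horizontal arm is 1.9·cos63° = 0.8626 m → τ = 219.8 N·m clockwise.
Wall normal N acts horizontally at the top; its moment arm is the height L sinθ = 3.8·sin63° = 3.386 m, counterclockwise.
Balancing moments: N × 3.386 = 219.8, giving N = 64.9 N.
ΣFx = 0: friction at the foot balances the wall's push, so f = N_wall = 64.9 N.

f ≈ 64.9 N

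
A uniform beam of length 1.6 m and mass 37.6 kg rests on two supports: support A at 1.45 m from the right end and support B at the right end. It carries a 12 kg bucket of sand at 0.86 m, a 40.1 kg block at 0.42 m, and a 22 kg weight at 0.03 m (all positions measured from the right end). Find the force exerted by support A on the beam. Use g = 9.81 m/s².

R_A ≈ 392 N

Choose support B as the axis so its reaction then has zero moment arm.
Beam weight: 37.6 × 9.81 = 368.9 N down at 0.8 m → arm 0.8 m, τ = 368.9 × 0.8 = 295.1 N·m counterclockwise.
Bucket of sand: 12 × 9.81 = 117.7 N down at 0.86 m → arm 0.86 m, τ = 117.7 × 0.86 = 101.2 N·m counterclockwise.
Block: 40.1 × 9.81 = 393.4 N down at 0.42 m → arm 0.42 m, τ = 393.4 × 0.42 = 165.2 N·m counterclockwise.
Weight: 22 × 9.81 = 215.8 N down at 0.03 m → arm 0.03 m, τ = 215.8 × 0.03 = 6.474 N·m counterclockwise.
Net load moment about support B = 568 N·m counterclockwise.
Reaction R at support A is upward at 1.45 m, arm 1.45 m → moment R × 1.45 clockwise.
Στ = 0 ⇒ R × 1.45 = 568 ⇒ R = 392 N.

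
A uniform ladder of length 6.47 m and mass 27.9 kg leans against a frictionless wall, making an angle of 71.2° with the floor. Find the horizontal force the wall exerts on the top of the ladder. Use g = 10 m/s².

N_wall ≈ 47.5 N

About the foot of the ladder:
Ladder weight 27.9×10 = 279 N acts at 3.235 m along the ladder; its horizontal arm is 3.235·cos71.2° = 1.043 m → τ = 291 N·m clockwise.
Wall normal N acts horizontally at the top; its moment arm is the height L sinθ = 6.47·sin71.2° = 6.125 m, counterclockwise.
Στ = 0 ⇒ N × 6.125 = 291 ⇒ N = 47.5 N.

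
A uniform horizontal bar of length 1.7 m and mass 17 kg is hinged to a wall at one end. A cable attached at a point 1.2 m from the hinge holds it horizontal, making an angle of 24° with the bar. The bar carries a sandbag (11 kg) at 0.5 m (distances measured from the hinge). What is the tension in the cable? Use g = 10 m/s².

T ≈ 409 N

Choose the hinge as the axis so the unknown hinge reaction has zero arm there.
Beam weight: 17 × 10 = 170 N down at 0.85 m → arm 0.85 m, τ = 170 × 0.85 = 144.5 N·m clockwise.
Sandbag: 11 × 10 = 110 N down at 0.5 m → arm 0.5 m, τ = 110 × 0.5 = 55 N·m clockwise.
Total clockwise load moment = 199.5 N·m.
The cable tension T acts at 1.2 m; only its component perpendicular to the bar, T sinθ, produces torque. sin 24° = 0.4067.
Setting net torque to zero: T × 1.2 × 0.4067 = 199.5 → T = 199.5 / 0.488 = 409 N.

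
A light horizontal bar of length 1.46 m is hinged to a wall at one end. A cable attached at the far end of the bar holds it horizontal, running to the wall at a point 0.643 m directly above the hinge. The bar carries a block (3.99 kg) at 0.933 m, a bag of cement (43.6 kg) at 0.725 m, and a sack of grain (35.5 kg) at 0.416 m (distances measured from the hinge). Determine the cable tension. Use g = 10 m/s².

T ≈ 851 N

Taking torques about the hinge:
Block: 3.99 × 10 = 39.9 N down at 0.933 m → arm 0.933 m, τ = 39.9 × 0.933 = 37.23 N·m clockwise.
Bag of cement: 43.6 × 10 = 436 N down at 0.725 m → arm 0.725 m, τ = 436 × 0.725 = 316.1 N·m clockwise.
Sack of grain: 35.5 × 10 = 355 N down at 0.416 m → arm 0.416 m, τ = 355 × 0.416 = 147.7 N·m clockwise.
Total clockwise load moment = 501 N·m.
The cable tension T acts at 1.46 m; only its component perpendicular to the bar, T sinθ, produces torque. sinθ = h/√(h²+d²) = 0.643/√(0.643²+1.46²) = 0.4031.
For rotational equilibrium, T × 1.46 × 0.4031 = 501, so T = 501 / 0.5885 = 851 N.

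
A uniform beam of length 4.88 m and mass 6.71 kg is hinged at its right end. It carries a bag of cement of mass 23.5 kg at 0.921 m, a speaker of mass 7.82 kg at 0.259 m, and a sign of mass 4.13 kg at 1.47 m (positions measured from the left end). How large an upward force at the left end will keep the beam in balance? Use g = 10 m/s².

Sum moments about the right end (the unknown pivot reaction has zero arm there).
Beam weight: 6.71 × 10 = 67.1 N down at 2.44 m → arm 2.44 m, τ = 67.1 × 2.44 = 163.7 N·m counterclockwise.
Bag of cement: 23.5 × 10 = 235 N down at 0.921 m → arm 3.959 m, τ = 235 × 3.959 = 930.4 N·m counterclockwise.
Speaker: 7.82 × 10 = 78.2 N down at 0.259 m → arm 4.621 m, τ = 78.2 × 4.621 = 361.4 N·m counterclockwise.
Sign: 4.13 × 10 = 41.3 N down at 1.47 m → arm 3.41 m, τ = 41.3 × 3.41 = 140.8 N·m counterclockwise.
Net moment of the loads = 1596 N·m counterclockwise.
The upward force F acts at the left end, arm 4.88 m, giving F × 4.88 clockwise.
Στ = 0 ⇒ F × 4.88 = 1596 ⇒ F = 1596 / 4.88 = 327 N.

F ≈ 327 N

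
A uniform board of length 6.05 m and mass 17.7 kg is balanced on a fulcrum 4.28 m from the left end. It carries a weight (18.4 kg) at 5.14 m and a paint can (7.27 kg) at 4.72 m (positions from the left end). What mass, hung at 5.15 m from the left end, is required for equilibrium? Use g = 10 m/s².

About the fulcrum (at 4.28 m from the left end):
Beam weight: 17.7 × 10 = 177 N down at 3.025 m → arm 1.255 m, τ = 177 × 1.255 = 222.1 N·m counterclockwise.
Weight: 18.4 × 10 = 184 N down at 5.14 m → arm 0.86 m, τ = 184 × 0.86 = 158.2 N·m clockwise.
Paint can: 7.27 × 10 = 72.7 N down at 4.72 m → arm 0.44 m, τ = 72.7 × 0.44 = 31.99 N·m clockwise.
Net moment of known loads = 31.91 N·m counterclockwise.
An unknown mass m at 5.15 m has arm 0.87 m; its moment is m·g·0.87 clockwise.
Στ = 0 ⇒ m × 10 × 0.87 = 31.91 ⇒ m = 31.91 / (10 × 0.87) = 3.67 kg.

m ≈ 3.67 kg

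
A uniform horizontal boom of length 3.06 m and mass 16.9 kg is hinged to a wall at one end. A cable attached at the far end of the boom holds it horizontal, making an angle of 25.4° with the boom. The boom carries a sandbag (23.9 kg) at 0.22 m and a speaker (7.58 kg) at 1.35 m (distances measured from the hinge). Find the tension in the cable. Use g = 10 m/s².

Sum moments about the hinge (the unknown hinge reaction has zero arm there).
Beam weight: 16.9 × 10 = 169 N down at 1.53 m → arm 1.53 m, τ = 169 × 1.53 = 258.6 N·m clockwise.
Sandbag: 23.9 × 10 = 239 N down at 0.22 m → arm 0.22 m, τ = 239 × 0.22 = 52.58 N·m clockwise.
Speaker: 7.58 × 10 = 75.8 N down at 1.35 m → arm 1.35 m, τ = 75.8 × 1.35 = 102.3 N·m clockwise.
Total clockwise load moment = 413.5 N·m.
The cable tension T acts at 3.06 m; only its component perpendicular to the boom, T sinθ, produces torque. sin 25.4° = 0.4289.
For rotational equilibrium, T × 3.06 × 0.4289 = 413.5, so T = 413.5 / 1.312 = 315 N.

T ≈ 315 N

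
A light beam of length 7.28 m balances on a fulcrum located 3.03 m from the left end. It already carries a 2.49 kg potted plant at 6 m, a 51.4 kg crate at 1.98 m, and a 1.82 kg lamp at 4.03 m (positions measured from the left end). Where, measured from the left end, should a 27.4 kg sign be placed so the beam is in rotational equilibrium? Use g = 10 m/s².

x ≈ 4.66 m from the left end

Taking torques about the fulcrum (at 3.03 m from the left end):
Potted plant: 2.49 × 10 = 24.9 N down at 6 m → arm 2.97 m, τ = 24.9 × 2.97 = 73.95 N·m clockwise.
Crate: 51.4 × 10 = 514 N down at 1.98 m → arm 1.05 m, τ = 514 × 1.05 = 539.7 N·m counterclockwise.
Lamp: 1.82 × 10 = 18.2 N down at 4.03 m → arm 1 m, τ = 18.2 × 1 = 18.2 N·m clockwise.
Net moment of existing loads = 447.6 N·m counterclockwise.
The sign weighs 27.4 × 10 = 274 N and must supply an equal clockwise moment, so its lever arm about the fulcrum is 447.6 / 274 = 1.63 m.
That puts it at 3.03 + 1.63 = 4.66 m from the left end.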